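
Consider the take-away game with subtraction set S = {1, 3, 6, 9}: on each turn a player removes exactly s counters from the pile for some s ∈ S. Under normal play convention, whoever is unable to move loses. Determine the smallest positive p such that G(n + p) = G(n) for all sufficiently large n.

n :  0  1  2  3  4  5  6  7  8  9 10 11 12 13 14 15 16 17 18 19 20 21 22 23 24 25
G :  0  1  0  1  0  1  2  3  2  3  2  3  0  1  0  1  0  1  2  3  2  3  2  3  0  1
G(n+12) = G(n) holds for n = 0,…,8 (a full window of length max(S) = 9), so the sequence is purely periodic with period 12.

12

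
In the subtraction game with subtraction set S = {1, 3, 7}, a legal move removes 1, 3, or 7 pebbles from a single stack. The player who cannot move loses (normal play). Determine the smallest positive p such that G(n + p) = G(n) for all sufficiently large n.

G(0) = 0
G(1) = mex{0} = 1
G(2) = mex{1} = 0
G(3) = mex{0,0} = 1
G(4) = mex{1,1} = 0
G(5) = mex{0,0} = 1
G(6) = mex{1,1} = 0
G(7) = mex{0,0,0} = 1
G(8) = mex{1,1,1} = 0
G(9) = mex{0,0,0} = 1
G(10) = mex{1,1,1} = 0
G(11) = mex{0,0,0} = 1
G(12) = mex{1,1,1} = 0
G(13) = mex{0,0,0} = 1
G(14) = mex{1,1,1} = 0
G(n+2) = G(n) holds for n = 0,…,6 (a full window of length max(S) = 7), so the sequence is purely periodic with period 2.

2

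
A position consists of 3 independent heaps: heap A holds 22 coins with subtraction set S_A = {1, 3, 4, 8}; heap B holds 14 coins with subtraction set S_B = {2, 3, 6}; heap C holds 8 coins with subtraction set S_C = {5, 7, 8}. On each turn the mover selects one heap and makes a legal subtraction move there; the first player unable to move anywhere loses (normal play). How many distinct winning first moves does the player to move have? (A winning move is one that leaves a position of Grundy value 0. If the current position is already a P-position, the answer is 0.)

0

Heap A, S = {1, 3, 4, 8}:
G(0) = 0
G(1) = mex{0} = 1
G(2) = mex{1} = 0
G(3) = mex{0,0} = 1
G(4) = mex{1,1,0} = 2
G(5) = mex{2,0,1} = 3
G(6) = mex{3,1,0} = 2
G(7) = mex{2,2,1} = 0
G(8) = mex{0,3,2,0} = 1
G(9) = mex{1,2,3,1} = 0
G(10) = mex{0,0,2,0} = 1
G(11) = mex{1,1,0,1} = 2
G(12) = mex{2,0,1,2} = 3
G(13) = mex{3,1,0,3} = 2
G(14) = mex{2,2,1,2} = 0
G(15) = mex{0,3,2,0} = 1
G(16) = mex{1,2,3,1} = 0
G(17) = mex{0,0,2,0} = 1
G(18) = mex{1,1,0,1} = 2
G(19) = mex{2,0,1,2} = 3
G(20) = mex{3,1,0,3} = 2
G(21) = mex{2,2,1,2} = 0
G(22) = mex{0,3,2,0} = 1
G_A(22) = 1.
Heap B, S = {2, 3, 6}:
n :  0  1  2  3  4  5  6  7  8  9 10 11 12 13 14
G :  0  0  1  1  2  0  3  1  2  0  0  1  1  2  0
G_B(14) = 0.
Heap C, S = {5, 7, 8}:
G(0) = 0
G(1) = mex{} = 0
G(2) = mex{} = 0
G(3) = mex{} = 0
G(4) = mex{} = 0
G(5) = mex{0} = 1
G(6) = mex{0} = 1
G(7) = mex{0,0} = 1
G(8) = mex{0,0,0} = 1
G_C(8) = 1.
Combined Grundy value = 1 ⊕ 0 ⊕ 1 = 0.
A winning move leaves total XOR = 0, i.e. changes one component's Grundy value g to g ⊕ X where X is the current total.
Heap A: target g' = 1⊕0 = 1, but every legal move changes the Grundy value (mex property), so 0 moves.
Heap B: target g' = 0⊕0 = 0, but every legal move changes the Grundy value (mex property), so 0 moves.
Heap C: target g' = 1⊕0 = 1, but every legal move changes the Grundy value (mex property), so 0 moves.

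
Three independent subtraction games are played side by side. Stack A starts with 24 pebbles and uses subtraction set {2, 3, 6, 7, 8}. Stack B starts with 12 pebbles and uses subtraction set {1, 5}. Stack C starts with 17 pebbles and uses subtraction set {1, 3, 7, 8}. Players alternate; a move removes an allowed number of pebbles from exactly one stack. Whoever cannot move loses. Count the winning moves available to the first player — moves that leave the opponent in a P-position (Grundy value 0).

Stack A, S = {2, 3, 6, 7, 8}:
n :  0  1  2  3  4  5  6  7  8  9 10 11 12 13 14 15 16 17 18 19 20 21 22 23 24
G :  0  0  1  1  2  0  3  1  2  2  0  3  1  2  0  0  1  1  2  0  3  1  2  2  0
G_A(24) = 0.
Stack B, S = {1, 5}:
G(0) = 0
G(1) = mex{0} = 1
G(2) = mex{1} = 0
G(3) = mex{0} = 1
G(4) = mex{1} = 0
G(5) = mex{0,0} = 1
G(6) = mex{1,1} = 0
G(7) = mex{0,0} = 1
G(8) = mex{1,1} = 0
G(9) = mex{0,0} = 1
G(10) = mex{1,1} = 0
G(11) = mex{0,0} = 1
G(12) = mex{1,1} = 0
G_B(12) = 0.
Stack C, S = {1, 3, 7, 8}:
n :  0  1  2  3  4  5  6  7  8  9 10 11 12 13 14 15 16 17
G :  0  1  0  1  0  1  0  1  2  3  2  3  2  3  2  0  1  0
G_C(17) = 0.
Combined Grundy value = 0 ⊕ 0 ⊕ 0 = 0.
A winning move leaves total XOR = 0, i.e. changes one component's Grundy value g to g ⊕ X where X is the current total.
Stack A: target g' = 0⊕0 = 0, but every legal move changes the Grundy value (mex property), so 0 moves.
Stack B: target g' = 0⊕0 = 0, but every legal move changes the Grundy value (mex property), so 0 moves.
Stack C: target g' = 0⊕0 = 0, but every legal move changes the Grundy value (mex property), so 0 moves.

0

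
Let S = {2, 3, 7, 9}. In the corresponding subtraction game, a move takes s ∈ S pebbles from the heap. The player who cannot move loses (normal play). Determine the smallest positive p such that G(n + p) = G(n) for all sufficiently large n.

16

n :  0  1  2  3  4  5  6  7  8  9 10 11 12 13 14 15 16 17 18 19 20 21 22 23 24 25 26 27 28 29 30 31 32 33
G :  0  0  1  1  2  0  0  1  1  2  2  0  3  1  2  2  0  0  1  1  2  0  0  1  1  2  2  0  3  1  2  2  0  0
G(n+16) = G(n) holds for n = 0,…,8 (a full window of length max(S) = 9), so the sequence is purely periodic with period 16.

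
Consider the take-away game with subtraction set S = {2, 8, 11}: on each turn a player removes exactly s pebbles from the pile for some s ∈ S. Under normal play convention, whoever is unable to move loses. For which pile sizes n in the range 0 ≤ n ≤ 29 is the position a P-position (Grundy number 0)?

0, 1, 4, 5, 10, 14, 17, 20, 23, 24, 27

n :  0  1  2  3  4  5  6  7  8  9 10 11 12 13 14 15 16 17 18 19 20 21 22 23 24 25 26 27 28 29
G :  0  0  1  1  0  0  1  1  2  2  0  3  1  2  0  3  1  0  2  1  0  3  1  0  0  1  1  0  2  1
P-positions are exactly the n with G(n) = 0.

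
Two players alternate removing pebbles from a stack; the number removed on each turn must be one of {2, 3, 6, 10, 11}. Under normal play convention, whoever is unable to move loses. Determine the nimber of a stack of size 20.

G(0) = 0
G(1) = mex{} = 0
G(2) = mex{0} = 1
G(3) = mex{0,0} = 1
G(4) = mex{1,0} = 2
G(5) = mex{1,1} = 0
G(6) = mex{2,1,0} = 3
G(7) = mex{0,2,0} = 1
G(8) = mex{3,0,1} = 2
G(9) = mex{1,3,1} = 0
G(10) = mex{2,1,2,0} = 3
G(11) = mex{0,2,0,0,0} = 1
G(12) = mex{3,0,3,1,0} = 2
G(13) = mex{1,3,1,1,1} = 0
G(14) = mex{2,1,2,2,1} = 0
G(15) = mex{0,2,0,0,2} = 1
G(16) = mex{0,0,3,3,0} = 1
G(17) = mex{1,0,1,1,3} = 2
G(18) = mex{1,1,2,2,1} = 0
G(19) = mex{2,1,0,0,2} = 3
G(20) = mex{0,2,0,3,0} = 1

1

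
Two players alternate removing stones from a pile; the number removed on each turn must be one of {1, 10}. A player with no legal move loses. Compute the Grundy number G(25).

1

G(0) = 0
G(1) = mex{0} = 1
G(2) = mex{1} = 0
G(3) = mex{0} = 1
G(4) = mex{1} = 0
G(5) = mex{0} = 1
G(6) = mex{1} = 0
G(7) = mex{0} = 1
G(8) = mex{1} = 0
G(9) = mex{0} = 1
G(10) = mex{1,0} = 2
G(11) = mex{2,1} = 0
G(12) = mex{0,0} = 1
G(13) = mex{1,1} = 0
G(14) = mex{0,0} = 1
G(15) = mex{1,1} = 0
G(16) = mex{0,0} = 1
G(17) = mex{1,1} = 0
G(18) = mex{0,0} = 1
G(19) = mex{1,1} = 0
G(20) = mex{0,2} = 1
G(21) = mex{1,0} = 2
G(22) = mex{2,1} = 0
G(23) = mex{0,0} = 1
G(24) = mex{1,1} = 0
G(25) = mex{0,0} = 1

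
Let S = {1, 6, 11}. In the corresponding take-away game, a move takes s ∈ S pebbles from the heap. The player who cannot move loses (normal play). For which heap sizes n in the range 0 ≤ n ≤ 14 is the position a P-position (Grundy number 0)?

G(0) = 0
G(1) = mex{0} = 1
G(2) = mex{1} = 0
G(3) = mex{0} = 1
G(4) = mex{1} = 0
G(5) = mex{0} = 1
G(6) = mex{1,0} = 2
G(7) = mex{2,1} = 0
G(8) = mex{0,0} = 1
G(9) = mex{1,1} = 0
G(10) = mex{0,0} = 1
G(11) = mex{1,1,0} = 2
G(12) = mex{2,2,1} = 0
G(13) = mex{0,0,0} = 1
G(14) = mex{1,1,1} = 0
P-positions are exactly the n with G(n) = 0.

0, 2, 4, 7, 9, 12, 14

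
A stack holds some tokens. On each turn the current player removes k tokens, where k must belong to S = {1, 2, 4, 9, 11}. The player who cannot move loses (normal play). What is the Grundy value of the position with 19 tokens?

n :  0  1  2  3  4  5  6  7  8  9 10 11 12 13 14 15 16 17 18 19
G :  0  1  2  0  1  2  0  1  2  3  4  5  3  0  1  2  0  1  2  0

0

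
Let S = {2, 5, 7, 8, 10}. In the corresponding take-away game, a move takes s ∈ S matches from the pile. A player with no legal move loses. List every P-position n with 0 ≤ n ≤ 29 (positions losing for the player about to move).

0, 1, 4, 13, 16, 17, 28, 29

n :  0  1  2  3  4  5  6  7  8  9 10 11 12 13 14 15 16 17 18 19 20 21 22 23 24 25 26 27 28 29
G :  0  0  1  1  0  2  1  3  2  2  3  3  4  0  5  1  0  0  1  1  2  2  3  3  2  4  3  5  0  0
P-positions are exactly the n with G(n) = 0.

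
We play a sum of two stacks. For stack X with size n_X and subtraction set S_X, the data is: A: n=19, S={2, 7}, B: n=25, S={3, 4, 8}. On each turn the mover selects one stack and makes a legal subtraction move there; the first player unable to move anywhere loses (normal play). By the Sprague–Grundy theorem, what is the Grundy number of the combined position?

0

Stack A, S = {2, 7}:
n :  0  1  2  3  4  5  6  7  8  9 10 11 12 13 14 15 16 17 18 19
G :  0  0  1  1  0  0  1  1  2  0  0  1  1  0  0  1  1  2  0  0
G_A(19) = 0.
Stack B, S = {3, 4, 8}:
G(0) = 0
G(1) = mex{} = 0
G(2) = mex{} = 0
G(3) = mex{0} = 1
G(4) = mex{0,0} = 1
G(5) = mex{0,0} = 1
G(6) = mex{1,0} = 2
G(7) = mex{1,1} = 0
G(8) = mex{1,1,0} = 2
G(9) = mex{2,1,0} = 3
G(10) = mex{0,2,0} = 1
G(11) = mex{2,0,1} = 3
G(12) = mex{3,2,1} = 0
G(13) = mex{1,3,1} = 0
G(14) = mex{3,1,2} = 0
G(15) = mex{0,3,0} = 1
G(16) = mex{0,0,2} = 1
G(17) = mex{0,0,3} = 1
G(18) = mex{1,0,1} = 2
G(19) = mex{1,1,3} = 0
G(20) = mex{1,1,0} = 2
G(21) = mex{2,1,0} = 3
G(22) = mex{0,2,0} = 1
G(23) = mex{2,0,1} = 3
G(24) = mex{3,2,1} = 0
G(25) = mex{1,3,1} = 0
G_B(25) = 0.
Combined Grundy value = 0 ⊕ 0 = 0.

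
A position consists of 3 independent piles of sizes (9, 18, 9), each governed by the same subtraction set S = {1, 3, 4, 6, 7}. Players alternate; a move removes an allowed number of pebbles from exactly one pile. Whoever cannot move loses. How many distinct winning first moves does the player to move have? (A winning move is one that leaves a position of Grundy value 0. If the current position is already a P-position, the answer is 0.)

3

All piles use S = {1, 3, 4, 6, 7}:
G(0) = 0
G(1) = mex{0} = 1
G(2) = mex{1} = 0
G(3) = mex{0,0} = 1
G(4) = mex{1,1,0} = 2
G(5) = mex{2,0,1} = 3
G(6) = mex{3,1,0,0} = 2
G(7) = mex{2,2,1,1,0} = 3
G(8) = mex{3,3,2,0,1} = 4
G(9) = mex{4,2,3,1,0} = 5
G(10) = mex{5,3,2,2,1} = 0
G(11) = mex{0,4,3,3,2} = 1
G(12) = mex{1,5,4,2,3} = 0
G(13) = mex{0,0,5,3,2} = 1
G(14) = mex{1,1,0,4,3} = 2
G(15) = mex{2,0,1,5,4} = 3
G(16) = mex{3,1,0,0,5} = 2
G(17) = mex{2,2,1,1,0} = 3
G(18) = mex{3,3,2,0,1} = 4
Pile A: G(9) = 5.
Pile B: G(18) = 4.
Pile C: G(9) = 5.
Combined Grundy value = 5 ⊕ 4 ⊕ 5 = 4.
A winning move leaves total XOR = 0, i.e. changes one component's Grundy value g to g ⊕ X where X is the current total.
Pile A: need g' = 5⊕4 = 1. Options: 9−1→G=4, 9−3→G=2, 9−4→G=3, 9−6→G=1, 9−7→G=0. Hits: 1.
Pile B: need g' = 4⊕4 = 0. Options: 18−1→G=3, 18−3→G=3, 18−4→G=2, 18−6→G=0, 18−7→G=1. Hits: 1.
Pile C: need g' = 5⊕4 = 1. Options: 9−1→G=4, 9−3→G=2, 9−4→G=3, 9−6→G=1, 9−7→G=0. Hits: 1.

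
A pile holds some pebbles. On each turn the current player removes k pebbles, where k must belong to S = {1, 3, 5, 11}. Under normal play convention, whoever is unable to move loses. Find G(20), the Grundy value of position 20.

0

G(0) = 0
G(1) = mex{0} = 1
G(2) = mex{1} = 0
G(3) = mex{0,0} = 1
G(4) = mex{1,1} = 0
G(5) = mex{0,0,0} = 1
G(6) = mex{1,1,1} = 0
G(7) = mex{0,0,0} = 1
G(8) = mex{1,1,1} = 0
G(9) = mex{0,0,0} = 1
G(10) = mex{1,1,1} = 0
G(11) = mex{0,0,0,0} = 1
G(12) = mex{1,1,1,1} = 0
G(13) = mex{0,0,0,0} = 1
G(14) = mex{1,1,1,1} = 0
G(15) = mex{0,0,0,0} = 1
G(16) = mex{1,1,1,1} = 0
G(17) = mex{0,0,0,0} = 1
G(18) = mex{1,1,1,1} = 0
G(19) = mex{0,0,0,0} = 1
G(20) = mex{1,1,1,1} = 0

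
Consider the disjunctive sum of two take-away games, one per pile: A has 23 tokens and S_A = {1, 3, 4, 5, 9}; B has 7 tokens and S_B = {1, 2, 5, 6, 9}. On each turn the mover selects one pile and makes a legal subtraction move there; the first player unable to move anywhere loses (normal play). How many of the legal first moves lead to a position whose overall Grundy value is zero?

2

Pile A, S = {1, 3, 4, 5, 9}:
n :  0  1  2  3  4  5  6  7  8  9 10 11 12 13 14 15 16 17 18 19 20 21 22 23
G :  0  1  0  1  2  3  2  3  0  1  0  1  2  3  2  3  0  1  0  1  2  3  2  3
G_A(23) = 3.
Pile B, S = {1, 2, 5, 6, 9}:
n : 0 1 2 3 4 5 6 7
G : 0 1 2 0 1 2 3 0
G_B(7) = 0.
Combined Grundy value = 3 ⊕ 0 = 3.
A winning move leaves total XOR = 0, i.e. changes one component's Grundy value g to g ⊕ X where X is the current total.
Pile A: need g' = 3⊕3 = 0. Options: 23−1→G=2, 23−3→G=2, 23−4→G=1, 23−5→G=0, 23−9→G=2. Hits: 1.
Pile B: need g' = 0⊕3 = 3. Options: 7−1→G=3, 7−2→G=2, 7−5→G=2, 7−6→G=1. Hits: 1.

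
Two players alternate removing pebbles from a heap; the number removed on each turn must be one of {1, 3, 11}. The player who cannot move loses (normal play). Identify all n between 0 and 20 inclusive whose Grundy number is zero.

0, 2, 4, 6, 8, 10, 12, 14, 16, 18, 20

G(0) = 0
G(1) = mex{0} = 1
G(2) = mex{1} = 0
G(3) = mex{0,0} = 1
G(4) = mex{1,1} = 0
G(5) = mex{0,0} = 1
G(6) = mex{1,1} = 0
G(7) = mex{0,0} = 1
G(8) = mex{1,1} = 0
G(9) = mex{0,0} = 1
G(10) = mex{1,1} = 0
G(11) = mex{0,0,0} = 1
G(12) = mex{1,1,1} = 0
G(13) = mex{0,0,0} = 1
G(14) = mex{1,1,1} = 0
G(15) = mex{0,0,0} = 1
G(16) = mex{1,1,1} = 0
G(17) = mex{0,0,0} = 1
G(18) = mex{1,1,1} = 0
G(19) = mex{0,0,0} = 1
G(20) = mex{1,1,1} = 0
P-positions are exactly the n with G(n) = 0.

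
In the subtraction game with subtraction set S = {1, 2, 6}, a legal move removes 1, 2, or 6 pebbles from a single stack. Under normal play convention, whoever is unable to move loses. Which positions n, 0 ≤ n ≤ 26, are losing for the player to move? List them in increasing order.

0, 3, 7, 10, 14, 17, 21, 24

G(0) = 0
G(1) = mex{0} = 1
G(2) = mex{1,0} = 2
G(3) = mex{2,1} = 0
G(4) = mex{0,2} = 1
G(5) = mex{1,0} = 2
G(6) = mex{2,1,0} = 3
G(7) = mex{3,2,1} = 0
G(8) = mex{0,3,2} = 1
G(9) = mex{1,0,0} = 2
G(10) = mex{2,1,1} = 0
G(11) = mex{0,2,2} = 1
G(12) = mex{1,0,3} = 2
G(13) = mex{2,1,0} = 3
G(14) = mex{3,2,1} = 0
G(15) = mex{0,3,2} = 1
G(16) = mex{1,0,0} = 2
G(17) = mex{2,1,1} = 0
G(18) = mex{0,2,2} = 1
G(19) = mex{1,0,3} = 2
G(20) = mex{2,1,0} = 3
G(21) = mex{3,2,1} = 0
G(22) = mex{0,3,2} = 1
G(23) = mex{1,0,0} = 2
G(24) = mex{2,1,1} = 0
G(25) = mex{0,2,2} = 1
G(26) = mex{1,0,3} = 2
P-positions are exactly the n with G(n) = 0.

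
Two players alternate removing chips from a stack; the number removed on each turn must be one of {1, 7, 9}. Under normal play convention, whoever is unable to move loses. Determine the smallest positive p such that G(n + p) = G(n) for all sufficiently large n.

2

G(0) = 0
G(1) = mex{0} = 1
G(2) = mex{1} = 0
G(3) = mex{0} = 1
G(4) = mex{1} = 0
G(5) = mex{0} = 1
G(6) = mex{1} = 0
G(7) = mex{0,0} = 1
G(8) = mex{1,1} = 0
G(9) = mex{0,0,0} = 1
G(10) = mex{1,1,1} = 0
G(11) = mex{0,0,0} = 1
G(12) = mex{1,1,1} = 0
G(13) = mex{0,0,0} = 1
G(14) = mex{1,1,1} = 0
G(n+2) = G(n) holds for n = 0,…,8 (a full window of length max(S) = 9), so the sequence is purely periodic with period 2.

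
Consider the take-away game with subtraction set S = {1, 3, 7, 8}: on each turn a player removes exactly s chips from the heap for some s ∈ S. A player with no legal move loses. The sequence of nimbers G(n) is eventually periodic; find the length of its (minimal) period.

G(0) = 0
G(1) = mex{0} = 1
G(2) = mex{1} = 0
G(3) = mex{0,0} = 1
G(4) = mex{1,1} = 0
G(5) = mex{0,0} = 1
G(6) = mex{1,1} = 0
G(7) = mex{0,0,0} = 1
G(8) = mex{1,1,1,0} = 2
G(9) = mex{2,0,0,1} = 3
G(10) = mex{3,1,1,0} = 2
G(11) = mex{2,2,0,1} = 3
G(12) = mex{3,3,1,0} = 2
G(13) = mex{2,2,0,1} = 3
G(14) = mex{3,3,1,0} = 2
G(15) = mex{2,2,2,1} = 0
G(16) = mex{0,3,3,2} = 1
G(17) = mex{1,2,2,3} = 0
G(18) = mex{0,0,3,2} = 1
G(19) = mex{1,1,2,3} = 0
G(20) = mex{0,0,3,2} = 1
G(21) = mex{1,1,2,3} = 0
G(22) = mex{0,0,0,2} = 1
G(23) = mex{1,1,1,0} = 2
G(24) = mex{2,0,0,1} = 3
G(25) = mex{3,1,1,0} = 2
G(26) = mex{2,2,0,1} = 3
G(27) = mex{3,3,1,0} = 2
G(28) = mex{2,2,0,1} = 3
G(29) = mex{3,3,1,0} = 2
G(30) = mex{2,2,2,1} = 0
G(31) = mex{0,3,3,2} = 1
G(n+15) = G(n) holds for n = 0,…,7 (a full window of length max(S) = 8), so the sequence is purely periodic with period 15.

15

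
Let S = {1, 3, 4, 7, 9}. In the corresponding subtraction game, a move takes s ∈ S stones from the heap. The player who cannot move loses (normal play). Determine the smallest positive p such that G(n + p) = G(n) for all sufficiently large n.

n :  0  1  2  3  4  5  6  7  8  9 10 11 12 13 14 15 16 17 18
G :  0  1  0  1  2  3  2  3  0  1  0  1  2  3  2  3  0  1  0
G(n+8) = G(n) holds for n = 0,…,8 (a full window of length max(S) = 9), so the sequence is purely periodic with period 8.

8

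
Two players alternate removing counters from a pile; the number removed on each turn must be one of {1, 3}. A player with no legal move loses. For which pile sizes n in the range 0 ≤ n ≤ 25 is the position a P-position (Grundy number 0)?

0, 2, 4, 6, 8, 10, 12, 14, 16, 18, 20, 22, 24

n :  0  1  2  3  4  5  6  7  8  9 10 11 12 13 14 15 16 17 18 19 20 21 22 23 24 25
G :  0  1  0  1  0  1  0  1  0  1  0  1  0  1  0  1  0  1  0  1  0  1  0  1  0  1
P-positions are exactly the n with G(n) = 0.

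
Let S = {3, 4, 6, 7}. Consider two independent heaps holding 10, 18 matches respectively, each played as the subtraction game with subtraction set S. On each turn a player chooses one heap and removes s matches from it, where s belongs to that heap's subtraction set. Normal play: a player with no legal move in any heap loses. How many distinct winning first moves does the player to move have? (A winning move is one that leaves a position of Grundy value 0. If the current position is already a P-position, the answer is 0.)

4

All heaps use S = {3, 4, 6, 7}:
G(0) = 0
G(1) = mex{} = 0
G(2) = mex{} = 0
G(3) = mex{0} = 1
G(4) = mex{0,0} = 1
G(5) = mex{0,0} = 1
G(6) = mex{1,0,0} = 2
G(7) = mex{1,1,0,0} = 2
G(8) = mex{1,1,0,0} = 2
G(9) = mex{2,1,1,0} = 3
G(10) = mex{2,2,1,1} = 0
G(11) = mex{2,2,1,1} = 0
G(12) = mex{3,2,2,1} = 0
G(13) = mex{0,3,2,2} = 1
G(14) = mex{0,0,2,2} = 1
G(15) = mex{0,0,3,2} = 1
G(16) = mex{1,0,0,3} = 2
G(17) = mex{1,1,0,0} = 2
G(18) = mex{1,1,0,0} = 2
Heap A: G(10) = 0.
Heap B: G(18) = 2.
Combined Grundy value = 0 ⊕ 2 = 2.
A winning move leaves total XOR = 0, i.e. changes one component's Grundy value g to g ⊕ X where X is the current total.
Heap A: need g' = 0⊕2 = 2. Options: 10−3→G=2, 10−4→G=2, 10−6→G=1, 10−7→G=1. Hits: 2.
Heap B: need g' = 2⊕2 = 0. Options: 18−3→G=1, 18−4→G=1, 18−6→G=0, 18−7→G=0. Hits: 2.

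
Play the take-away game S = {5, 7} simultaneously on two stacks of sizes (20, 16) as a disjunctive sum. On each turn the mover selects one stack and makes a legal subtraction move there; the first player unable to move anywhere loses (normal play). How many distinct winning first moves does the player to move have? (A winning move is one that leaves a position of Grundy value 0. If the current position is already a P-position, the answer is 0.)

All stacks use S = {5, 7}:
n :  0  1  2  3  4  5  6  7  8  9 10 11 12 13 14 15 16 17 18 19 20
G :  0  0  0  0  0  1  1  1  1  1  2  2  0  0  0  0  0  1  1  1  1
Stack A: G(20) = 1.
Stack B: G(16) = 0.
Combined Grundy value = 1 ⊕ 0 = 1.
A winning move leaves total XOR = 0, i.e. changes one component's Grundy value g to g ⊕ X where X is the current total.
Stack A: need g' = 1⊕1 = 0. Options: 20−5→G=0, 20−7→G=0. Hits: 2.
Stack B: need g' = 0⊕1 = 1. Options: 16−5→G=2, 16−7→G=1. Hits: 1.

3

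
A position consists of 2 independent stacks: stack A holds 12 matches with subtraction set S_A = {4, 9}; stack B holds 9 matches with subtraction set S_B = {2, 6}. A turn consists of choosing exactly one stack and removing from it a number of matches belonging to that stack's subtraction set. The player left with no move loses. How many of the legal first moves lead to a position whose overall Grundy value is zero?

Stack A, S = {4, 9}:
n :  0  1  2  3  4  5  6  7  8  9 10 11 12
G :  0  0  0  0  1  1  1  1  0  2  2  2  1
G_A(12) = 1.
Stack B, S = {2, 6}:
G(0) = 0
G(1) = mex{} = 0
G(2) = mex{0} = 1
G(3) = mex{0} = 1
G(4) = mex{1} = 0
G(5) = mex{1} = 0
G(6) = mex{0,0} = 1
G(7) = mex{0,0} = 1
G(8) = mex{1,1} = 0
G(9) = mex{1,1} = 0
G_B(9) = 0.
Combined Grundy value = 1 ⊕ 0 = 1.
A winning move leaves total XOR = 0, i.e. changes one component's Grundy value g to g ⊕ X where X is the current total.
Stack A: need g' = 1⊕1 = 0. Options: 12−4→G=0, 12−9→G=0. Hits: 2.
Stack B: need g' = 0⊕1 = 1. Options: 9−2→G=1, 9−6→G=1. Hits: 2.

4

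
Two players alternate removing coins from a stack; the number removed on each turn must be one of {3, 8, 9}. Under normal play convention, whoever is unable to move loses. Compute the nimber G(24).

G(0) = 0
G(1) = mex{} = 0
G(2) = mex{} = 0
G(3) = mex{0} = 1
G(4) = mex{0} = 1
G(5) = mex{0} = 1
G(6) = mex{1} = 0
G(7) = mex{1} = 0
G(8) = mex{1,0} = 2
G(9) = mex{0,0,0} = 1
G(10) = mex{0,0,0} = 1
G(11) = mex{2,1,0} = 3
G(12) = mex{1,1,1} = 0
G(13) = mex{1,1,1} = 0
G(14) = mex{3,0,1} = 2
G(15) = mex{0,0,0} = 1
G(16) = mex{0,2,0} = 1
G(17) = mex{2,1,2} = 0
G(18) = mex{1,1,1} = 0
G(19) = mex{1,3,1} = 0
G(20) = mex{0,0,3} = 1
G(21) = mex{0,0,0} = 1
G(22) = mex{0,2,0} = 1
G(23) = mex{1,1,2} = 0
G(24) = mex{1,1,1} = 0

0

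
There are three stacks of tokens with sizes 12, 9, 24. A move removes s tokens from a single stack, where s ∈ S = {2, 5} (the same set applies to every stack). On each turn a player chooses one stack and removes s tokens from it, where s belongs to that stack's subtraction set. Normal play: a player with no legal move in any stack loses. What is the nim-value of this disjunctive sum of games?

2

All stacks use S = {2, 5}:
G(0) = 0
G(1) = mex{} = 0
G(2) = mex{0} = 1
G(3) = mex{0} = 1
G(4) = mex{1} = 0
G(5) = mex{1,0} = 2
G(6) = mex{0,0} = 1
G(7) = mex{2,1} = 0
G(8) = mex{1,1} = 0
G(9) = mex{0,0} = 1
G(10) = mex{0,2} = 1
G(11) = mex{1,1} = 0
G(12) = mex{1,0} = 2
G(13) = mex{0,0} = 1
G(14) = mex{2,1} = 0
G(15) = mex{1,1} = 0
G(16) = mex{0,0} = 1
G(17) = mex{0,2} = 1
G(18) = mex{1,1} = 0
G(19) = mex{1,0} = 2
G(20) = mex{0,0} = 1
G(21) = mex{2,1} = 0
G(22) = mex{1,1} = 0
G(23) = mex{0,0} = 1
G(24) = mex{0,2} = 1
Stack A: G(12) = 2.
Stack B: G(9) = 1.
Stack C: G(24) = 1.
Combined Grundy value = 2 ⊕ 1 ⊕ 1 = 2.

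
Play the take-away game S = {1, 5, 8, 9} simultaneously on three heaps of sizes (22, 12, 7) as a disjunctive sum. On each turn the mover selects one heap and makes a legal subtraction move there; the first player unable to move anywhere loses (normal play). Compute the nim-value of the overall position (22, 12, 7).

3

All heaps use S = {1, 5, 8, 9}:
G(0) = 0
G(1) = mex{0} = 1
G(2) = mex{1} = 0
G(3) = mex{0} = 1
G(4) = mex{1} = 0
G(5) = mex{0,0} = 1
G(6) = mex{1,1} = 0
G(7) = mex{0,0} = 1
G(8) = mex{1,1,0} = 2
G(9) = mex{2,0,1,0} = 3
G(10) = mex{3,1,0,1} = 2
G(11) = mex{2,0,1,0} = 3
G(12) = mex{3,1,0,1} = 2
G(13) = mex{2,2,1,0} = 3
G(14) = mex{3,3,0,1} = 2
G(15) = mex{2,2,1,0} = 3
G(16) = mex{3,3,2,1} = 0
G(17) = mex{0,2,3,2} = 1
G(18) = mex{1,3,2,3} = 0
G(19) = mex{0,2,3,2} = 1
G(20) = mex{1,3,2,3} = 0
G(21) = mex{0,0,3,2} = 1
G(22) = mex{1,1,2,3} = 0
Heap A: G(22) = 0.
Heap B: G(12) = 2.
Heap C: G(7) = 1.
Combined Grundy value = 0 ⊕ 2 ⊕ 1 = 3.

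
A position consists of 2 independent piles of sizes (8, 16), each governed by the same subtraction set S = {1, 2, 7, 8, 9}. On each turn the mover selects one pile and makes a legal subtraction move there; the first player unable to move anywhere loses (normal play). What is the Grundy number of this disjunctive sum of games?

All piles use S = {1, 2, 7, 8, 9}:
n :  0  1  2  3  4  5  6  7  8  9 10 11 12 13 14 15 16
G :  0  1  2  0  1  2  0  1  2  3  4  5  3  4  5  3  0
Pile A: G(8) = 2.
Pile B: G(16) = 0.
Combined Grundy value = 2 ⊕ 0 = 2.

2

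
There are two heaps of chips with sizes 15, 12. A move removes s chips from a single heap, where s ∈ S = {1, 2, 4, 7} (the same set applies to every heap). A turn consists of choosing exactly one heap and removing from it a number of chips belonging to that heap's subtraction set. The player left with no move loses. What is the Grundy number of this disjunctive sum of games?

0

All heaps use S = {1, 2, 4, 7}:
G(0) = 0
G(1) = mex{0} = 1
G(2) = mex{1,0} = 2
G(3) = mex{2,1} = 0
G(4) = mex{0,2,0} = 1
G(5) = mex{1,0,1} = 2
G(6) = mex{2,1,2} = 0
G(7) = mex{0,2,0,0} = 1
G(8) = mex{1,0,1,1} = 2
G(9) = mex{2,1,2,2} = 0
G(10) = mex{0,2,0,0} = 1
G(11) = mex{1,0,1,1} = 2
G(12) = mex{2,1,2,2} = 0
G(13) = mex{0,2,0,0} = 1
G(14) = mex{1,0,1,1} = 2
G(15) = mex{2,1,2,2} = 0
Heap A: G(15) = 0.
Heap B: G(12) = 0.
Combined Grundy value = 0 ⊕ 0 = 0.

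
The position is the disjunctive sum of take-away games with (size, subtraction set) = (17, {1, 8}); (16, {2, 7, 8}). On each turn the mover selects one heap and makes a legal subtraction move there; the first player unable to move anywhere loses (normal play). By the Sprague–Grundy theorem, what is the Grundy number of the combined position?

Heap A, S = {1, 8}:
G(0) = 0
G(1) = mex{0} = 1
G(2) = mex{1} = 0
G(3) = mex{0} = 1
G(4) = mex{1} = 0
G(5) = mex{0} = 1
G(6) = mex{1} = 0
G(7) = mex{0} = 1
G(8) = mex{1,0} = 2
G(9) = mex{2,1} = 0
G(10) = mex{0,0} = 1
G(11) = mex{1,1} = 0
G(12) = mex{0,0} = 1
G(13) = mex{1,1} = 0
G(14) = mex{0,0} = 1
G(15) = mex{1,1} = 0
G(16) = mex{0,2} = 1
G(17) = mex{1,0} = 2
G_A(17) = 2.
Heap B, S = {2, 7, 8}:
G(0) = 0
G(1) = mex{} = 0
G(2) = mex{0} = 1
G(3) = mex{0} = 1
G(4) = mex{1} = 0
G(5) = mex{1} = 0
G(6) = mex{0} = 1
G(7) = mex{0,0} = 1
G(8) = mex{1,0,0} = 2
G(9) = mex{1,1,0} = 2
G(10) = mex{2,1,1} = 0
G(11) = mex{2,0,1} = 3
G(12) = mex{0,0,0} = 1
G(13) = mex{3,1,0} = 2
G(14) = mex{1,1,1} = 0
G(15) = mex{2,2,1} = 0
G(16) = mex{0,2,2} = 1
G_B(16) = 1.
Combined Grundy value = 2 ⊕ 1 = 3.

3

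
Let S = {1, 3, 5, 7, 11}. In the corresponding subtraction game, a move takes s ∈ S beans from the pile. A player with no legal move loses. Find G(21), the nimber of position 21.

n :  0  1  2  3  4  5  6  7  8  9 10 11 12 13 14 15 16 17 18 19 20 21
G :  0  1  0  1  0  1  0  1  0  1  0  1  0  1  0  1  0  1  0  1  0  1

1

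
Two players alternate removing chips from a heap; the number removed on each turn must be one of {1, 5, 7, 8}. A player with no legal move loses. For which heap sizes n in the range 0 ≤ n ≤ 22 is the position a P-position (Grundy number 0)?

0, 2, 4, 6, 15, 17, 19, 21

n :  0  1  2  3  4  5  6  7  8  9 10 11 12 13 14 15 16 17 18 19 20 21 22
G :  0  1  0  1  0  1  0  1  2  3  2  3  2  3  2  0  1  0  1  0  1  0  1
P-positions are exactly the n with G(n) = 0.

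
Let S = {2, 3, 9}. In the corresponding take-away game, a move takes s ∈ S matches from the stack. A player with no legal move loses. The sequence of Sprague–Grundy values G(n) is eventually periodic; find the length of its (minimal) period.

11

n :  0  1  2  3  4  5  6  7  8  9 10 11 12 13 14 15 16 17 18 19 20 21 22 23
G :  0  0  1  1  2  0  0  1  1  2  2  0  0  1  1  2  0  0  1  1  2  2  0  0
G(n+11) = G(n) holds for n = 0,…,8 (a full window of length max(S) = 9), so the sequence is purely periodic with period 11.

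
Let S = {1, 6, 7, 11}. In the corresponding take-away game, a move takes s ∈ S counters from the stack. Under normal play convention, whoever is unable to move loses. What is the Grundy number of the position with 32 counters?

2

n :  0  1  2  3  4  5  6  7  8  9 10 11 12 13 14 15 16 17 18 19 20 21 22 23 24 25 26 27 28 29 30 31 32
G :  0  1  0  1  0  1  2  3  2  3  2  3  0  1  0  1  0  1  2  3  2  3  2  3  0  1  0  1  0  1  2  3  2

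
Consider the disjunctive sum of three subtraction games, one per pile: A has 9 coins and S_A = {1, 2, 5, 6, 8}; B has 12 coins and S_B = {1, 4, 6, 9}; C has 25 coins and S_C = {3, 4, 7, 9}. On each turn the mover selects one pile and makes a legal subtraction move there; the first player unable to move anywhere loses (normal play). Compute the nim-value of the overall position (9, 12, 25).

2

Pile A, S = {1, 2, 5, 6, 8}:
G(0) = 0
G(1) = mex{0} = 1
G(2) = mex{1,0} = 2
G(3) = mex{2,1} = 0
G(4) = mex{0,2} = 1
G(5) = mex{1,0,0} = 2
G(6) = mex{2,1,1,0} = 3
G(7) = mex{3,2,2,1} = 0
G(8) = mex{0,3,0,2,0} = 1
G(9) = mex{1,0,1,0,1} = 2
G_A(9) = 2.
Pile B, S = {1, 4, 6, 9}:
n :  0  1  2  3  4  5  6  7  8  9 10 11 12
G :  0  1  0  1  2  0  1  0  1  2  0  1  0
G_B(12) = 0.
Pile C, S = {3, 4, 7, 9}:
G(0) = 0
G(1) = mex{} = 0
G(2) = mex{} = 0
G(3) = mex{0} = 1
G(4) = mex{0,0} = 1
G(5) = mex{0,0} = 1
G(6) = mex{1,0} = 2
G(7) = mex{1,1,0} = 2
G(8) = mex{1,1,0} = 2
G(9) = mex{2,1,0,0} = 3
G(10) = mex{2,2,1,0} = 3
G(11) = mex{2,2,1,0} = 3
G(12) = mex{3,2,1,1} = 0
G(13) = mex{3,3,2,1} = 0
G(14) = mex{3,3,2,1} = 0
G(15) = mex{0,3,2,2} = 1
G(16) = mex{0,0,3,2} = 1
G(17) = mex{0,0,3,2} = 1
G(18) = mex{1,0,3,3} = 2
G(19) = mex{1,1,0,3} = 2
G(20) = mex{1,1,0,3} = 2
G(21) = mex{2,1,0,0} = 3
G(22) = mex{2,2,1,0} = 3
G(23) = mex{2,2,1,0} = 3
G(24) = mex{3,2,1,1} = 0
G(25) = mex{3,3,2,1} = 0
G_C(25) = 0.
Combined Grundy value = 2 ⊕ 0 ⊕ 0 = 2.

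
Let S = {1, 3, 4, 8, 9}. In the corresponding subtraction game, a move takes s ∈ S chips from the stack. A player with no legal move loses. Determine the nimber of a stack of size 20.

1

G(0) = 0
G(1) = mex{0} = 1
G(2) = mex{1} = 0
G(3) = mex{0,0} = 1
G(4) = mex{1,1,0} = 2
G(5) = mex{2,0,1} = 3
G(6) = mex{3,1,0} = 2
G(7) = mex{2,2,1} = 0
G(8) = mex{0,3,2,0} = 1
G(9) = mex{1,2,3,1,0} = 4
G(10) = mex{4,0,2,0,1} = 3
G(11) = mex{3,1,0,1,0} = 2
G(12) = mex{2,4,1,2,1} = 0
G(13) = mex{0,3,4,3,2} = 1
G(14) = mex{1,2,3,2,3} = 0
G(15) = mex{0,0,2,0,2} = 1
G(16) = mex{1,1,0,1,0} = 2
G(17) = mex{2,0,1,4,1} = 3
G(18) = mex{3,1,0,3,4} = 2
G(19) = mex{2,2,1,2,3} = 0
G(20) = mex{0,3,2,0,2} = 1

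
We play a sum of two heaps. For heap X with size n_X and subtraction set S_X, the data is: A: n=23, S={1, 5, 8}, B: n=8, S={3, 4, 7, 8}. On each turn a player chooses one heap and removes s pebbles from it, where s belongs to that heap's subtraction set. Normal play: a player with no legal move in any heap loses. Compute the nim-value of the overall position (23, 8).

0

Heap A, S = {1, 5, 8}:
G(0) = 0
G(1) = mex{0} = 1
G(2) = mex{1} = 0
G(3) = mex{0} = 1
G(4) = mex{1} = 0
G(5) = mex{0,0} = 1
G(6) = mex{1,1} = 0
G(7) = mex{0,0} = 1
G(8) = mex{1,1,0} = 2
G(9) = mex{2,0,1} = 3
G(10) = mex{3,1,0} = 2
G(11) = mex{2,0,1} = 3
G(12) = mex{3,1,0} = 2
G(13) = mex{2,2,1} = 0
G(14) = mex{0,3,0} = 1
G(15) = mex{1,2,1} = 0
G(16) = mex{0,3,2} = 1
G(17) = mex{1,2,3} = 0
G(18) = mex{0,0,2} = 1
G(19) = mex{1,1,3} = 0
G(20) = mex{0,0,2} = 1
G(21) = mex{1,1,0} = 2
G(22) = mex{2,0,1} = 3
G(23) = mex{3,1,0} = 2
G_A(23) = 2.
Heap B, S = {3, 4, 7, 8}:
G(0) = 0
G(1) = mex{} = 0
G(2) = mex{} = 0
G(3) = mex{0} = 1
G(4) = mex{0,0} = 1
G(5) = mex{0,0} = 1
G(6) = mex{1,0} = 2
G(7) = mex{1,1,0} = 2
G(8) = mex{1,1,0,0} = 2
G_B(8) = 2.
Combined Grundy value = 2 ⊕ 2 = 0.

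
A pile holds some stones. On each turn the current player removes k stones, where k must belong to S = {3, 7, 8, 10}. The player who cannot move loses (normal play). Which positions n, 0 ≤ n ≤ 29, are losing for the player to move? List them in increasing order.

n :  0  1  2  3  4  5  6  7  8  9 10 11 12 13 14 15 16 17 18 19 20 21 22 23 24 25 26 27 28 29
G :  0  0  0  1  1  1  0  2  2  1  3  3  2  2  4  0  3  0  1  0  1  0  1  4  1  2  2  2  3  3
P-positions are exactly the n with G(n) = 0.

0, 1, 2, 6, 15, 17, 19, 21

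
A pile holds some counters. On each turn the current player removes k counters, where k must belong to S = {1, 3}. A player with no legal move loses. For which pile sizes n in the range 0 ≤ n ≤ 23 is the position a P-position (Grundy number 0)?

n :  0  1  2  3  4  5  6  7  8  9 10 11 12 13 14 15 16 17 18 19 20 21 22 23
G :  0  1  0  1  0  1  0  1  0  1  0  1  0  1  0  1  0  1  0  1  0  1  0  1
P-positions are exactly the n with G(n) = 0.

0, 2, 4, 6, 8, 10, 12, 14, 16, 18, 20, 22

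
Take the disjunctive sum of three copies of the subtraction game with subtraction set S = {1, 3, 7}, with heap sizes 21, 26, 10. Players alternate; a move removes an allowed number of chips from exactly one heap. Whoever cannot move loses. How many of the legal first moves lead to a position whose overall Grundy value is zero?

All heaps use S = {1, 3, 7}:
n :  0  1  2  3  4  5  6  7  8  9 10 11 12 13 14 15 16 17 18 19 20 21 22 23 24 25 26
G :  0  1  0  1  0  1  0  1  0  1  0  1  0  1  0  1  0  1  0  1  0  1  0  1  0  1  0
Heap A: G(21) = 1.
Heap B: G(26) = 0.
Heap C: G(10) = 0.
Combined Grundy value = 1 ⊕ 0 ⊕ 0 = 1.
A winning move leaves total XOR = 0, i.e. changes one component's Grundy value g to g ⊕ X where X is the current total.
Heap A: need g' = 1⊕1 = 0. Options: 21−1→G=0, 21−3→G=0, 21−7→G=0. Hits: 3.
Heap B: need g' = 0⊕1 = 1. Options: 26−1→G=1, 26−3→G=1, 26−7→G=1. Hits: 3.
Heap C: need g' = 0⊕1 = 1. Options: 10−1→G=1, 10−3→G=1, 10−7→G=1. Hits: 3.

9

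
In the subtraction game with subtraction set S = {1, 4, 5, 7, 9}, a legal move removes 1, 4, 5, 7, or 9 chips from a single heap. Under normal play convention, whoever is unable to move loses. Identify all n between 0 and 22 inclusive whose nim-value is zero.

0, 2, 8, 10, 16, 18

G(0) = 0
G(1) = mex{0} = 1
G(2) = mex{1} = 0
G(3) = mex{0} = 1
G(4) = mex{1,0} = 2
G(5) = mex{2,1,0} = 3
G(6) = mex{3,0,1} = 2
G(7) = mex{2,1,0,0} = 3
G(8) = mex{3,2,1,1} = 0
G(9) = mex{0,3,2,0,0} = 1
G(10) = mex{1,2,3,1,1} = 0
G(11) = mex{0,3,2,2,0} = 1
G(12) = mex{1,0,3,3,1} = 2
G(13) = mex{2,1,0,2,2} = 3
G(14) = mex{3,0,1,3,3} = 2
G(15) = mex{2,1,0,0,2} = 3
G(16) = mex{3,2,1,1,3} = 0
G(17) = mex{0,3,2,0,0} = 1
G(18) = mex{1,2,3,1,1} = 0
G(19) = mex{0,3,2,2,0} = 1
G(20) = mex{1,0,3,3,1} = 2
G(21) = mex{2,1,0,2,2} = 3
G(22) = mex{3,0,1,3,3} = 2
P-positions are exactly the n with G(n) = 0.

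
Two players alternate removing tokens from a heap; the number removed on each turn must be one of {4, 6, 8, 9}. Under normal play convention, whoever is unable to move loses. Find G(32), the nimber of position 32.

G(0) = 0
G(1) = mex{} = 0
G(2) = mex{} = 0
G(3) = mex{} = 0
G(4) = mex{0} = 1
G(5) = mex{0} = 1
G(6) = mex{0,0} = 1
G(7) = mex{0,0} = 1
G(8) = mex{1,0,0} = 2
G(9) = mex{1,0,0,0} = 2
G(10) = mex{1,1,0,0} = 2
G(11) = mex{1,1,0,0} = 2
G(12) = mex{2,1,1,0} = 3
G(13) = mex{2,1,1,1} = 0
G(14) = mex{2,2,1,1} = 0
G(15) = mex{2,2,1,1} = 0
G(16) = mex{3,2,2,1} = 0
G(17) = mex{0,2,2,2} = 1
G(18) = mex{0,3,2,2} = 1
G(19) = mex{0,0,2,2} = 1
G(20) = mex{0,0,3,2} = 1
G(21) = mex{1,0,0,3} = 2
G(22) = mex{1,0,0,0} = 2
G(23) = mex{1,1,0,0} = 2
G(24) = mex{1,1,0,0} = 2
G(25) = mex{2,1,1,0} = 3
G(26) = mex{2,1,1,1} = 0
G(27) = mex{2,2,1,1} = 0
G(28) = mex{2,2,1,1} = 0
G(29) = mex{3,2,2,1} = 0
G(30) = mex{0,2,2,2} = 1
G(31) = mex{0,3,2,2} = 1
G(32) = mex{0,0,2,2} = 1

1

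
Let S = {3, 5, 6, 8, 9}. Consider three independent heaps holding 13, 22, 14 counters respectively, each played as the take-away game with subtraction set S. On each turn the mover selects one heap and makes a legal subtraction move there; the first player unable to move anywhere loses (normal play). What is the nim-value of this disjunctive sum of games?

3

All heaps use S = {3, 5, 6, 8, 9}:
G(0) = 0
G(1) = mex{} = 0
G(2) = mex{} = 0
G(3) = mex{0} = 1
G(4) = mex{0} = 1
G(5) = mex{0,0} = 1
G(6) = mex{1,0,0} = 2
G(7) = mex{1,0,0} = 2
G(8) = mex{1,1,0,0} = 2
G(9) = mex{2,1,1,0,0} = 3
G(10) = mex{2,1,1,0,0} = 3
G(11) = mex{2,2,1,1,0} = 3
G(12) = mex{3,2,2,1,1} = 0
G(13) = mex{3,2,2,1,1} = 0
G(14) = mex{3,3,2,2,1} = 0
G(15) = mex{0,3,3,2,2} = 1
G(16) = mex{0,3,3,2,2} = 1
G(17) = mex{0,0,3,3,2} = 1
G(18) = mex{1,0,0,3,3} = 2
G(19) = mex{1,0,0,3,3} = 2
G(20) = mex{1,1,0,0,3} = 2
G(21) = mex{2,1,1,0,0} = 3
G(22) = mex{2,1,1,0,0} = 3
Heap A: G(13) = 0.
Heap B: G(22) = 3.
Heap C: G(14) = 0.
Combined Grundy value = 0 ⊕ 3 ⊕ 0 = 3.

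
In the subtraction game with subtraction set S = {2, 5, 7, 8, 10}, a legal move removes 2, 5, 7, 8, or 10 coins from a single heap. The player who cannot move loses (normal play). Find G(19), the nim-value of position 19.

1

G(0) = 0
G(1) = mex{} = 0
G(2) = mex{0} = 1
G(3) = mex{0} = 1
G(4) = mex{1} = 0
G(5) = mex{1,0} = 2
G(6) = mex{0,0} = 1
G(7) = mex{2,1,0} = 3
G(8) = mex{1,1,0,0} = 2
G(9) = mex{3,0,1,0} = 2
G(10) = mex{2,2,1,1,0} = 3
G(11) = mex{2,1,0,1,0} = 3
G(12) = mex{3,3,2,0,1} = 4
G(13) = mex{3,2,1,2,1} = 0
G(14) = mex{4,2,3,1,0} = 5
G(15) = mex{0,3,2,3,2} = 1
G(16) = mex{5,3,2,2,1} = 0
G(17) = mex{1,4,3,2,3} = 0
G(18) = mex{0,0,3,3,2} = 1
G(19) = mex{0,5,4,3,2} = 1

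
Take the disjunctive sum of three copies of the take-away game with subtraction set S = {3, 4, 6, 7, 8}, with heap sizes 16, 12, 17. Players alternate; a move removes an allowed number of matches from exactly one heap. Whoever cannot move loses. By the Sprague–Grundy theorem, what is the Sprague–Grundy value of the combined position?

3

All heaps use S = {3, 4, 6, 7, 8}:
G(0) = 0
G(1) = mex{} = 0
G(2) = mex{} = 0
G(3) = mex{0} = 1
G(4) = mex{0,0} = 1
G(5) = mex{0,0} = 1
G(6) = mex{1,0,0} = 2
G(7) = mex{1,1,0,0} = 2
G(8) = mex{1,1,0,0,0} = 2
G(9) = mex{2,1,1,0,0} = 3
G(10) = mex{2,2,1,1,0} = 3
G(11) = mex{2,2,1,1,1} = 0
G(12) = mex{3,2,2,1,1} = 0
G(13) = mex{3,3,2,2,1} = 0
G(14) = mex{0,3,2,2,2} = 1
G(15) = mex{0,0,3,2,2} = 1
G(16) = mex{0,0,3,3,2} = 1
G(17) = mex{1,0,0,3,3} = 2
Heap A: G(16) = 1.
Heap B: G(12) = 0.
Heap C: G(17) = 2.
Combined Grundy value = 1 ⊕ 0 ⊕ 2 = 3.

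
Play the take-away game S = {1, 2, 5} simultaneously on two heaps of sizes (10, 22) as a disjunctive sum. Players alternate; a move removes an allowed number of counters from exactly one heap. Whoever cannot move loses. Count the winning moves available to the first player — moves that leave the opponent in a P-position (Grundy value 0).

0

All heaps use S = {1, 2, 5}:
n :  0  1  2  3  4  5  6  7  8  9 10 11 12 13 14 15 16 17 18 19 20 21 22
G :  0  1  2  0  1  2  0  1  2  0  1  2  0  1  2  0  1  2  0  1  2  0  1
Heap A: G(10) = 1.
Heap B: G(22) = 1.
Combined Grundy value = 1 ⊕ 1 = 0.
A winning move leaves total XOR = 0, i.e. changes one component's Grundy value g to g ⊕ X where X is the current total.
Heap A: target g' = 1⊕0 = 1, but every legal move changes the Grundy value (mex property), so 0 moves.
Heap B: target g' = 1⊕0 = 1, but every legal move changes the Grundy value (mex property), so 0 moves.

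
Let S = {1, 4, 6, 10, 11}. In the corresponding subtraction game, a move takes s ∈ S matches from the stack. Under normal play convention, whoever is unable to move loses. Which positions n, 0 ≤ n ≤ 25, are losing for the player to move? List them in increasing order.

G(0) = 0
G(1) = mex{0} = 1
G(2) = mex{1} = 0
G(3) = mex{0} = 1
G(4) = mex{1,0} = 2
G(5) = mex{2,1} = 0
G(6) = mex{0,0,0} = 1
G(7) = mex{1,1,1} = 0
G(8) = mex{0,2,0} = 1
G(9) = mex{1,0,1} = 2
G(10) = mex{2,1,2,0} = 3
G(11) = mex{3,0,0,1,0} = 2
G(12) = mex{2,1,1,0,1} = 3
G(13) = mex{3,2,0,1,0} = 4
G(14) = mex{4,3,1,2,1} = 0
G(15) = mex{0,2,2,0,2} = 1
G(16) = mex{1,3,3,1,0} = 2
G(17) = mex{2,4,2,0,1} = 3
G(18) = mex{3,0,3,1,0} = 2
G(19) = mex{2,1,4,2,1} = 0
G(20) = mex{0,2,0,3,2} = 1
G(21) = mex{1,3,1,2,3} = 0
G(22) = mex{0,2,2,3,2} = 1
G(23) = mex{1,0,3,4,3} = 2
G(24) = mex{2,1,2,0,4} = 3
G(25) = mex{3,0,0,1,0} = 2
P-positions are exactly the n with G(n) = 0.

0, 2, 5, 7, 14, 19, 21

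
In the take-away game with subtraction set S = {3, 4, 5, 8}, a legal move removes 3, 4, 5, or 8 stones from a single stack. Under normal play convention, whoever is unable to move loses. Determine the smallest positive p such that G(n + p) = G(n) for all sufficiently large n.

G(0) = 0
G(1) = mex{} = 0
G(2) = mex{} = 0
G(3) = mex{0} = 1
G(4) = mex{0,0} = 1
G(5) = mex{0,0,0} = 1
G(6) = mex{1,0,0} = 2
G(7) = mex{1,1,0} = 2
G(8) = mex{1,1,1,0} = 2
G(9) = mex{2,1,1,0} = 3
G(10) = mex{2,2,1,0} = 3
G(11) = mex{2,2,2,1} = 0
G(12) = mex{3,2,2,1} = 0
G(13) = mex{3,3,2,1} = 0
G(14) = mex{0,3,3,2} = 1
G(15) = mex{0,0,3,2} = 1
G(16) = mex{0,0,0,2} = 1
G(17) = mex{1,0,0,3} = 2
G(18) = mex{1,1,0,3} = 2
G(19) = mex{1,1,1,0} = 2
G(20) = mex{2,1,1,0} = 3
G(21) = mex{2,2,1,0} = 3
G(22) = mex{2,2,2,1} = 0
G(23) = mex{3,2,2,1} = 0
G(n+11) = G(n) holds for n = 0,…,7 (a full window of length max(S) = 8), so the sequence is purely periodic with period 11.

11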